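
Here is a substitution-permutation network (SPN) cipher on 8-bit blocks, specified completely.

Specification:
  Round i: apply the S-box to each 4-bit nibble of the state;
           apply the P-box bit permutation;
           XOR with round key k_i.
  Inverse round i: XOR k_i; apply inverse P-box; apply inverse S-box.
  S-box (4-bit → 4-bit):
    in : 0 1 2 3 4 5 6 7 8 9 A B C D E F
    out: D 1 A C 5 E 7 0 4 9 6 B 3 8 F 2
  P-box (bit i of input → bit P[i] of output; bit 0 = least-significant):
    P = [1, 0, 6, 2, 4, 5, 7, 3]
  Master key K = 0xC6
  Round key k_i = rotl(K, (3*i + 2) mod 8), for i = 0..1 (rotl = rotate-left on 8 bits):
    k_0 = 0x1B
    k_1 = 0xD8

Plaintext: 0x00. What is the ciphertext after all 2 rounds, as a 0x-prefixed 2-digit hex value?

0xAD

s_0 = plaintext = 0x00
s_1 = Round(s_0, k_0) = 0xC5
s_2 = Round(s_1, k_1) = 0xAD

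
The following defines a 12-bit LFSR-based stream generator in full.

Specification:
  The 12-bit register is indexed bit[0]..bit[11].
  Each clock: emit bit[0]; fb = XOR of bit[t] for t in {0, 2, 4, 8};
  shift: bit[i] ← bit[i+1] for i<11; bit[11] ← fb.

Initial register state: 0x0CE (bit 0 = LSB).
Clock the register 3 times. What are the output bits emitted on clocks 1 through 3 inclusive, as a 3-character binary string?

011

reg_0 = 0x0CE
clock 1: out=0, reg = 0x867
clock 2: out=1, reg = 0x433
clock 3: out=1, reg = 0x219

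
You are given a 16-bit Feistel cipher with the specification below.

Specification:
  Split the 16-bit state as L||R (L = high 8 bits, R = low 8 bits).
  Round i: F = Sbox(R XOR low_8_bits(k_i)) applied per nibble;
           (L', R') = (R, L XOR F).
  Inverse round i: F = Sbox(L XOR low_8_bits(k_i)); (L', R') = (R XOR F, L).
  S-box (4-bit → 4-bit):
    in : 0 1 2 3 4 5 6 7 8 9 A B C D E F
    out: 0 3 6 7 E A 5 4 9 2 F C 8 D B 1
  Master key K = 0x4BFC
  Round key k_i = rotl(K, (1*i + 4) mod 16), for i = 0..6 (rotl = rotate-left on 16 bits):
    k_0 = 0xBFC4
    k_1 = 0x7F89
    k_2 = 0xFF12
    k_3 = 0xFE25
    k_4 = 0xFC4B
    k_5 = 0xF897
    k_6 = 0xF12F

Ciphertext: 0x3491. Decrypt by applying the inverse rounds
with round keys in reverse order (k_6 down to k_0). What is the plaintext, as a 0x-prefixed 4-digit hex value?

s_0 = ciphertext = 0x3491
s_1 = InvRound(s_0, k_6) = 0xAD34
s_2 = InvRound(s_1, k_5) = 0x4BAD
s_3 = InvRound(s_2, k_4) = 0xAD4B
s_4 = InvRound(s_3, k_3) = 0xD2AD
s_5 = InvRound(s_4, k_2) = 0x2DD2
s_6 = InvRound(s_5, k_1) = 0x2C2D
s_7 = InvRound(s_6, k_0) = 0x942C

0x942C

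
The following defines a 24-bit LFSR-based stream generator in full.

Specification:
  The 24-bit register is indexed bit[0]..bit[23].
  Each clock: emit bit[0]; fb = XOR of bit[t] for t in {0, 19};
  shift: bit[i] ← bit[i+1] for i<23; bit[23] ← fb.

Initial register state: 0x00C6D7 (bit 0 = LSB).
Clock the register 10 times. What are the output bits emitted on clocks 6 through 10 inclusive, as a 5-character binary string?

reg_0 = 0x00C6D7
clock 1: out=1, reg = 0x80636B
clock 2: out=1, reg = 0xC031B5
clock 3: out=1, reg = 0xE018DA
clock 4: out=0, reg = 0x700C6D
clock 5: out=1, reg = 0xB80636
clock 6: out=0, reg = 0xDC031B
clock 7: out=1, reg = 0x6E018D
clock 8: out=1, reg = 0x3700C6
clock 9: out=0, reg = 0x1B8063
clock 10: out=1, reg = 0x0DC031

01101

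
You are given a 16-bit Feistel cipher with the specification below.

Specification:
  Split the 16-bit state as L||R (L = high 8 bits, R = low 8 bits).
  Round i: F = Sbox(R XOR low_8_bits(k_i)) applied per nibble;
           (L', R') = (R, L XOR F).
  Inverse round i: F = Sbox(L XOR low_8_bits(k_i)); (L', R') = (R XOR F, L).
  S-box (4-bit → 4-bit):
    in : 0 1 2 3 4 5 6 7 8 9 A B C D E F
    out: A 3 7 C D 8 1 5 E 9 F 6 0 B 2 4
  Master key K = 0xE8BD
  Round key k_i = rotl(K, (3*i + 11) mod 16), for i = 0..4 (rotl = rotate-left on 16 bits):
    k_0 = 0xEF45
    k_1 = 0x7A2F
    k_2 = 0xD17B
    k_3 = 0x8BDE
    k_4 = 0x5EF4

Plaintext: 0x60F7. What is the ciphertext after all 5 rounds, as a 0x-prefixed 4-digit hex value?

0x1B64

s_0 = plaintext = 0x60F7
s_1 = Round(s_0, k_0) = 0xF707
s_2 = Round(s_1, k_1) = 0x0789
s_3 = Round(s_2, k_2) = 0x8940
s_4 = Round(s_3, k_3) = 0x401B
s_5 = Round(s_4, k_4) = 0x1B64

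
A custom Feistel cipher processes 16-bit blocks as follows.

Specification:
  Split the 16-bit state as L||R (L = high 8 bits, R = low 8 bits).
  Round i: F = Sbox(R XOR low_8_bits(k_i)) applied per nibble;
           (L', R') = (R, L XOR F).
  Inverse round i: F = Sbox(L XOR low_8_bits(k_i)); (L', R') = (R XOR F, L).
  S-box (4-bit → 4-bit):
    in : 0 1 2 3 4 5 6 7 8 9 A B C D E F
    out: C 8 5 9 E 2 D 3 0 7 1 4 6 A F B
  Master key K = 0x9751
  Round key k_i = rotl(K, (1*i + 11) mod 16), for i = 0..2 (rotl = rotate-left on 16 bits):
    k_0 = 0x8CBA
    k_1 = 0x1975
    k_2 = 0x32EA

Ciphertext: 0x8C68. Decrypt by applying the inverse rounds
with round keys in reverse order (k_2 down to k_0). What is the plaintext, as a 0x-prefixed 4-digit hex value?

s_0 = ciphertext = 0x8C68
s_1 = InvRound(s_0, k_2) = 0xB58C
s_2 = InvRound(s_1, k_1) = 0xE0B5
s_3 = InvRound(s_2, k_0) = 0x94E0

0x94E0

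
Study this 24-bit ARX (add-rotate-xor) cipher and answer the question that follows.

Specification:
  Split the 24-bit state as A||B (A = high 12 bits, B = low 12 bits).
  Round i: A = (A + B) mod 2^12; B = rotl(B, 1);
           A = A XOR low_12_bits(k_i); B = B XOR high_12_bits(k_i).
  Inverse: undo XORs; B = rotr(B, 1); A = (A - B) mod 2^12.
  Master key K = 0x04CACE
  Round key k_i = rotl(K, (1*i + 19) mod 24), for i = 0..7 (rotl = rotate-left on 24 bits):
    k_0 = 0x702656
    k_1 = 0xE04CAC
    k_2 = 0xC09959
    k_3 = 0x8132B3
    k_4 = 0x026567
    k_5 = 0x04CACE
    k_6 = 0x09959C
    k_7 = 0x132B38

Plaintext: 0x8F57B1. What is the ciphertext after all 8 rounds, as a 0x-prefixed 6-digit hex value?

0xD5C17B

s_0 = plaintext = 0x8F57B1
s_1 = Round(s_0, k_0) = 0x6F0860
s_2 = Round(s_1, k_1) = 0x3FCEC5
s_3 = Round(s_2, k_2) = 0xB98182
s_4 = Round(s_3, k_3) = 0xFA9B17
s_5 = Round(s_4, k_4) = 0xFA7609
s_6 = Round(s_5, k_5) = 0xF7EC5E
s_7 = Round(s_6, k_6) = 0xE40824
s_8 = Round(s_7, k_7) = 0xD5C17B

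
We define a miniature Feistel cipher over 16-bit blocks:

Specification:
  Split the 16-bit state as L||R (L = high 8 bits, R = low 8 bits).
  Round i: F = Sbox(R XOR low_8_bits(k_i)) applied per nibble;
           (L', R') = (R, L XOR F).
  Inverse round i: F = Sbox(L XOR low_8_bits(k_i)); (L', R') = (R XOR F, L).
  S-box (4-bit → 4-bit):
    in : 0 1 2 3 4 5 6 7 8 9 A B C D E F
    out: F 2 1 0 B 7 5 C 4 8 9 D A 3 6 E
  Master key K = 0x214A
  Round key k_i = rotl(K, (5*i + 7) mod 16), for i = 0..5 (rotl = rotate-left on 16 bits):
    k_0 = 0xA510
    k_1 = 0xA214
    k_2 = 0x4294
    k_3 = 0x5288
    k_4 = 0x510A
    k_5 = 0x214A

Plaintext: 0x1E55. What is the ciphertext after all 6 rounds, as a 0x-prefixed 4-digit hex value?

s_0 = plaintext = 0x1E55
s_1 = Round(s_0, k_0) = 0x55A9
s_2 = Round(s_1, k_1) = 0xA986
s_3 = Round(s_2, k_2) = 0x8688
s_4 = Round(s_3, k_3) = 0x8879
s_5 = Round(s_4, k_4) = 0x7948
s_6 = Round(s_5, k_5) = 0x4888

0x4888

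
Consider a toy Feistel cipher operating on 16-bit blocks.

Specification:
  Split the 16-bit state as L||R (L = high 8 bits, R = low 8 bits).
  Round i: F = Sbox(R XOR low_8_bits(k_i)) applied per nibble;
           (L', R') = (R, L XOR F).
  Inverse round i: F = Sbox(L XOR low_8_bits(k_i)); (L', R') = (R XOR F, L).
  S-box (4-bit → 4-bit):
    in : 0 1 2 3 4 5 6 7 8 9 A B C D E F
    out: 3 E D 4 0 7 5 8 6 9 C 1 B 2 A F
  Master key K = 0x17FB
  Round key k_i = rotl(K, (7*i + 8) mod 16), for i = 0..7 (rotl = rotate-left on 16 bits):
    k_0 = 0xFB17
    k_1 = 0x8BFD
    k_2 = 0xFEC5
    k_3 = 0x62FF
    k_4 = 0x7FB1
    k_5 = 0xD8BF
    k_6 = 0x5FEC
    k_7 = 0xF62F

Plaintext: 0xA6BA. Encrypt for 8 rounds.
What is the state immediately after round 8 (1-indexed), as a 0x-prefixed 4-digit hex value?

s_0 = plaintext = 0xA6BA
s_1 = Round(s_0, k_0) = 0xBA64
s_2 = Round(s_1, k_1) = 0x6423
s_3 = Round(s_2, k_2) = 0x23C1
s_4 = Round(s_3, k_3) = 0xC169
s_5 = Round(s_4, k_4) = 0x69E7
s_6 = Round(s_5, k_5) = 0xE71F
s_7 = Round(s_6, k_6) = 0x1F13
s_8 = Round(s_7, k_7) = 0x1354

0x1354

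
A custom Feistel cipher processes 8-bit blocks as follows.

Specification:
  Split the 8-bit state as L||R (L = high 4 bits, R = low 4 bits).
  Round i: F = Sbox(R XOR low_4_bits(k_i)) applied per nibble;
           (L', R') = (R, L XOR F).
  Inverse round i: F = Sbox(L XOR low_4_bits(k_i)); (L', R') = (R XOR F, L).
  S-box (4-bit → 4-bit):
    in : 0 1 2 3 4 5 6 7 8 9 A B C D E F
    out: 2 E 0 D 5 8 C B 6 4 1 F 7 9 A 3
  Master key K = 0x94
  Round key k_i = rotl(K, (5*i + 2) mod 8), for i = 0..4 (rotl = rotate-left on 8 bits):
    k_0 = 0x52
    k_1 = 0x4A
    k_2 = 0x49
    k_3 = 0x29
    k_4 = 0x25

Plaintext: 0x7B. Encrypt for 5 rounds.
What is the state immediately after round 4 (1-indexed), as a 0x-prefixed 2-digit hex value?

s_0 = plaintext = 0x7B
s_1 = Round(s_0, k_0) = 0xB3
s_2 = Round(s_1, k_1) = 0x3F
s_3 = Round(s_2, k_2) = 0xFF
s_4 = Round(s_3, k_3) = 0xF3
s_5 = Round(s_4, k_4) = 0x33

0xF3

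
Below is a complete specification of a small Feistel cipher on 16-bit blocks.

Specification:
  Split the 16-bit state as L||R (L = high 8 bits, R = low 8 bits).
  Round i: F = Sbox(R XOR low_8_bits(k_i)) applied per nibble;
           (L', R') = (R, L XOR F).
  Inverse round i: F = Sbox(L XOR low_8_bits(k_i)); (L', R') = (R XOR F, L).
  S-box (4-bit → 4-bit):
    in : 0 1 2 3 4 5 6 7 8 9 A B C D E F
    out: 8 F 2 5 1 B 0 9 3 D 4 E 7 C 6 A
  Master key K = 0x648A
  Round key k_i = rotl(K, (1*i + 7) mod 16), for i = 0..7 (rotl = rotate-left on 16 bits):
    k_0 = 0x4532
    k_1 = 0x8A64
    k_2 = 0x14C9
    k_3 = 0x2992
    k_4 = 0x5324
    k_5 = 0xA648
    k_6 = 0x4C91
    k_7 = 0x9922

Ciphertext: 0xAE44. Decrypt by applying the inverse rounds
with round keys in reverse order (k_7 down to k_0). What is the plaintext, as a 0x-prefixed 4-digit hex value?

0x9955

s_0 = ciphertext = 0xAE44
s_1 = InvRound(s_0, k_7) = 0x73AE
s_2 = InvRound(s_1, k_6) = 0xCC73
s_3 = InvRound(s_2, k_5) = 0x42CC
s_4 = InvRound(s_3, k_4) = 0xCC42
s_5 = InvRound(s_4, k_3) = 0xF4CC
s_6 = InvRound(s_5, k_2) = 0x90F4
s_7 = InvRound(s_6, k_1) = 0x5590
s_8 = InvRound(s_7, k_0) = 0x9955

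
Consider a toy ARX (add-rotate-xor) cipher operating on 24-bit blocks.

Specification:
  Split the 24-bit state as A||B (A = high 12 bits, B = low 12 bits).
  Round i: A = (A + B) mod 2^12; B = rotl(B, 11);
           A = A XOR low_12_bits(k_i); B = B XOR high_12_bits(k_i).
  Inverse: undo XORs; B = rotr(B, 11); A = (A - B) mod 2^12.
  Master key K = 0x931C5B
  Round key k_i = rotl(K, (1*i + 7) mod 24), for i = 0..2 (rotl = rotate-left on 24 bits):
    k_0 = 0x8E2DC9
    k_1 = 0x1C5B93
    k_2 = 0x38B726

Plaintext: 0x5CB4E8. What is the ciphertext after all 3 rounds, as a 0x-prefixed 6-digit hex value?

0x9371CC

s_0 = plaintext = 0x5CB4E8
s_1 = Round(s_0, k_0) = 0x77AA96
s_2 = Round(s_1, k_1) = 0x98348E
s_3 = Round(s_2, k_2) = 0x9371CC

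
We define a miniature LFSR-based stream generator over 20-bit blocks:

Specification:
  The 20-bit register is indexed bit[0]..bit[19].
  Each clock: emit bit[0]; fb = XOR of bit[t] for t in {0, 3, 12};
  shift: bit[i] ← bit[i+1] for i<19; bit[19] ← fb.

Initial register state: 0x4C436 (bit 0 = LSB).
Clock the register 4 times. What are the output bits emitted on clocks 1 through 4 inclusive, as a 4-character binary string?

reg_0 = 0x4C436
clock 1: out=0, reg = 0x2621B
clock 2: out=1, reg = 0x1310D
clock 3: out=1, reg = 0x89886
clock 4: out=0, reg = 0xC4C43

0110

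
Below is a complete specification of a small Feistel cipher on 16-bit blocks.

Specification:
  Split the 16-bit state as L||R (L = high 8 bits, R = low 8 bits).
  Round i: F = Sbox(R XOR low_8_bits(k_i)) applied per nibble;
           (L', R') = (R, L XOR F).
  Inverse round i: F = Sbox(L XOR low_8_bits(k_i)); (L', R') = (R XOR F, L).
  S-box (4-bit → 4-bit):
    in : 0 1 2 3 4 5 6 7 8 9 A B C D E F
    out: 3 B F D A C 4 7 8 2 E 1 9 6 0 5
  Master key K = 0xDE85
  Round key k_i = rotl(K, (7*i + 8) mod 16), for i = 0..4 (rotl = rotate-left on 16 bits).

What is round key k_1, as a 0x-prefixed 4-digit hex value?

K = 0xDE85
k_0 = rotl(K, (7*0+8) mod 16) = rotl(K, 8) = 0x85DE
k_1 = rotl(K, (7*1+8) mod 16) = rotl(K, 15) = 0xEF42

0xEF42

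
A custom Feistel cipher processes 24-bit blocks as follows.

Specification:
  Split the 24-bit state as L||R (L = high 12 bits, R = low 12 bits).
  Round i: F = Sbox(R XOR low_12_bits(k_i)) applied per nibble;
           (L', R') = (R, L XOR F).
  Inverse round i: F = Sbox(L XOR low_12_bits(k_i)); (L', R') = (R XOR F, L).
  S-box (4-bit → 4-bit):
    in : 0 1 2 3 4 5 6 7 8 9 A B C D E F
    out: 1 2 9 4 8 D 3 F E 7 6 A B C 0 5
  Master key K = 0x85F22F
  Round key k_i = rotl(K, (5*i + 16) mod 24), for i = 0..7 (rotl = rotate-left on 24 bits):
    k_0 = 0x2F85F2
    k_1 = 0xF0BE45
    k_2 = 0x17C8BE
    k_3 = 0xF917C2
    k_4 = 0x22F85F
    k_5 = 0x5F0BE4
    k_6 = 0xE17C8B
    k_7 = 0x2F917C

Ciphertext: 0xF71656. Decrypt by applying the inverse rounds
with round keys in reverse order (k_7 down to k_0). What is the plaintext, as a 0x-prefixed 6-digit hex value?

s_0 = ciphertext = 0xF71656
s_1 = InvRound(s_0, k_7) = 0x64AF71
s_2 = InvRound(s_1, k_6) = 0x9C364A
s_3 = InvRound(s_2, k_5) = 0xFD59C3
s_4 = InvRound(s_3, k_4) = 0x625FD5
s_5 = InvRound(s_4, k_3) = 0xDDA625
s_6 = InvRound(s_5, k_2) = 0xB1DDDA
s_7 = InvRound(s_6, k_1) = 0x004B1D
s_8 = InvRound(s_7, k_0) = 0x64E004

0x64E004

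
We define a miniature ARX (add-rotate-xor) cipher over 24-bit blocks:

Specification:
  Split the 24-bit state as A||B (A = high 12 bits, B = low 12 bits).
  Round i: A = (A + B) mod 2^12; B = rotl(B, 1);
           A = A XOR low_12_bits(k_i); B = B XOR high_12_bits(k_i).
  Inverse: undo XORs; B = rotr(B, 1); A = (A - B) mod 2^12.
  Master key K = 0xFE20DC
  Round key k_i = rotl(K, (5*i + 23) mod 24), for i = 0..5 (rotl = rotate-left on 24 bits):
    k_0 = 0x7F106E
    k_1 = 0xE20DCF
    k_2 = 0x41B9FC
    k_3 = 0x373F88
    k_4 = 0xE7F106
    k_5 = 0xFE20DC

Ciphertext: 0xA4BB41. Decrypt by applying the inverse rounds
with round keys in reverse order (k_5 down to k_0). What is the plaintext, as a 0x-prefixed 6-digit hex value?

s_0 = ciphertext = 0xA4BB41
s_1 = InvRound(s_0, k_5) = 0x046A51
s_2 = InvRound(s_1, k_4) = 0xF29217
s_3 = InvRound(s_2, k_3) = 0xFEF0B2
s_4 = InvRound(s_3, k_2) = 0xBBFA54
s_5 = InvRound(s_4, k_1) = 0x43623A
s_6 = InvRound(s_5, k_0) = 0x973AE5

0x973AE5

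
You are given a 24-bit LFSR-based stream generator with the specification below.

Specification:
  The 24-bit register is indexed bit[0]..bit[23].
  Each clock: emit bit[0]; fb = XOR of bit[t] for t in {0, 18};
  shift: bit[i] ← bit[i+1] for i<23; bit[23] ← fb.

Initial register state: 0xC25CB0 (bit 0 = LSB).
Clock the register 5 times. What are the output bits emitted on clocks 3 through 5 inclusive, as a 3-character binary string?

reg_0 = 0xC25CB0
clock 1: out=0, reg = 0x612E58
clock 2: out=0, reg = 0x30972C
clock 3: out=0, reg = 0x184B96
clock 4: out=0, reg = 0x0C25CB
clock 5: out=1, reg = 0x0612E5

001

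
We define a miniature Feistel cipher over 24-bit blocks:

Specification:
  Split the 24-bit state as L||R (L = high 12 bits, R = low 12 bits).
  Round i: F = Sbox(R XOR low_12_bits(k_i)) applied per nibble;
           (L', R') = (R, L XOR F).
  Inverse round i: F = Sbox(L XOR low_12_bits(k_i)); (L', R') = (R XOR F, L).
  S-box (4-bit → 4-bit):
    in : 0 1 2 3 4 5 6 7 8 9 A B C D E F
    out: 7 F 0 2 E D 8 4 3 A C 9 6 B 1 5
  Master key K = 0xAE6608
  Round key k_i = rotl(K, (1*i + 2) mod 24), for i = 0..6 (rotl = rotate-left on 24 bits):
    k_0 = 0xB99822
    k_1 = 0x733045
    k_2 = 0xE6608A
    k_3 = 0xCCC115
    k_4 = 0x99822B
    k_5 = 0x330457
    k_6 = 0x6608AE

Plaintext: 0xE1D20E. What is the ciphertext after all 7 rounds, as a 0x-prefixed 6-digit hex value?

s_0 = plaintext = 0xE1D20E
s_1 = Round(s_0, k_0) = 0x20E21B
s_2 = Round(s_1, k_1) = 0x21B2DF
s_3 = Round(s_2, k_2) = 0x2DF2C6
s_4 = Round(s_3, k_3) = 0x2C606D
s_5 = Round(s_4, k_4) = 0x06D22E
s_6 = Round(s_5, k_5) = 0x22E827
s_7 = Round(s_6, k_6) = 0x827514

0x827514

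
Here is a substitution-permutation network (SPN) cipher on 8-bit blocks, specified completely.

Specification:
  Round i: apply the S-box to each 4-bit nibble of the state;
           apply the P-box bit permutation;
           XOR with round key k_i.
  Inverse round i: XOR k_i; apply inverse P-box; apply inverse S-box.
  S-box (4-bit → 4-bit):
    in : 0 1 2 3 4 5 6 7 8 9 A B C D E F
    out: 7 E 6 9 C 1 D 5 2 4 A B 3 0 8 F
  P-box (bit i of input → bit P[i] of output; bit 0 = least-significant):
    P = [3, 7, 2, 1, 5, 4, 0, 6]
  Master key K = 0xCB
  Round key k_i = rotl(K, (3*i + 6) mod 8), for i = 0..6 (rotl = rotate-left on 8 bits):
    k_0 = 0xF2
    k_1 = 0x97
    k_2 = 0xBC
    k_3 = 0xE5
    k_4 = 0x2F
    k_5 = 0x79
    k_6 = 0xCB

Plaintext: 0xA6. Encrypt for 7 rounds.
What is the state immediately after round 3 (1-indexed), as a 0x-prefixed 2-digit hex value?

s_0 = plaintext = 0xA6
s_1 = Round(s_0, k_0) = 0xAC
s_2 = Round(s_1, k_1) = 0x4F
s_3 = Round(s_2, k_2) = 0x73
s_4 = Round(s_3, k_3) = 0xCE
s_5 = Round(s_4, k_4) = 0x1D
s_6 = Round(s_5, k_5) = 0x28
s_7 = Round(s_6, k_6) = 0x5A

0x73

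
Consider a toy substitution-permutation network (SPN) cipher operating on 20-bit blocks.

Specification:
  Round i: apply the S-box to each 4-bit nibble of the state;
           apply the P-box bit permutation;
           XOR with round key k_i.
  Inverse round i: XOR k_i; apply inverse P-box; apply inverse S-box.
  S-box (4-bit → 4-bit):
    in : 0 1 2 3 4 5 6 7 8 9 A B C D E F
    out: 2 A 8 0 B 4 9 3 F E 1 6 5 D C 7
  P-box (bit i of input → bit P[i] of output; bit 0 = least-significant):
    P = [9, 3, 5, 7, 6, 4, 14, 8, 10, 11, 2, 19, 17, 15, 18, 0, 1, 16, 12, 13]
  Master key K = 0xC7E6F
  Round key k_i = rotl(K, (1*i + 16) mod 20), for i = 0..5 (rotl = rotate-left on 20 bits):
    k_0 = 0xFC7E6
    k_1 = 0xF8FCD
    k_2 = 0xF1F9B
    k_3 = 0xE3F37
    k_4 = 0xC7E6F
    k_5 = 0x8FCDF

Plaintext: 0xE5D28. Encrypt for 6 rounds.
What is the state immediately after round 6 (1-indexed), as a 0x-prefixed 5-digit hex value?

0x716F9

s_0 = plaintext = 0xE5D28
s_1 = Round(s_0, k_0) = 0x3F04A
s_2 = Round(s_1, k_1) = 0x9049D
s_3 = Round(s_2, k_2) = 0x6E02B
s_4 = Round(s_3, k_3) = 0xA161C
s_5 = Round(s_4, k_4) = 0x4F95C
s_6 = Round(s_5, k_5) = 0x716F9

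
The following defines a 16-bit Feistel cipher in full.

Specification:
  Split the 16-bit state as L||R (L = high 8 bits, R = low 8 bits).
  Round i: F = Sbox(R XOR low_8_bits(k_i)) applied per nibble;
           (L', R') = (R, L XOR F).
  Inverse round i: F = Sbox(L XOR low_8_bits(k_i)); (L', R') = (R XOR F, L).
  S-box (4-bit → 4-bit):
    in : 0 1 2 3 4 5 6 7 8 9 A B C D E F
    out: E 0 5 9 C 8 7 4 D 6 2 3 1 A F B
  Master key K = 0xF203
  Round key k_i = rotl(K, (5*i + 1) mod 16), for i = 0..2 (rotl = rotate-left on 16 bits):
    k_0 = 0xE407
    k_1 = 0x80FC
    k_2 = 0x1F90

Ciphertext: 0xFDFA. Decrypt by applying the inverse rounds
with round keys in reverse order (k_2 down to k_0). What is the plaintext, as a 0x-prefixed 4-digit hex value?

s_0 = ciphertext = 0xFDFA
s_1 = InvRound(s_0, k_2) = 0x80FD
s_2 = InvRound(s_1, k_1) = 0xBC80
s_3 = InvRound(s_2, k_0) = 0xB3BC

0xB3BC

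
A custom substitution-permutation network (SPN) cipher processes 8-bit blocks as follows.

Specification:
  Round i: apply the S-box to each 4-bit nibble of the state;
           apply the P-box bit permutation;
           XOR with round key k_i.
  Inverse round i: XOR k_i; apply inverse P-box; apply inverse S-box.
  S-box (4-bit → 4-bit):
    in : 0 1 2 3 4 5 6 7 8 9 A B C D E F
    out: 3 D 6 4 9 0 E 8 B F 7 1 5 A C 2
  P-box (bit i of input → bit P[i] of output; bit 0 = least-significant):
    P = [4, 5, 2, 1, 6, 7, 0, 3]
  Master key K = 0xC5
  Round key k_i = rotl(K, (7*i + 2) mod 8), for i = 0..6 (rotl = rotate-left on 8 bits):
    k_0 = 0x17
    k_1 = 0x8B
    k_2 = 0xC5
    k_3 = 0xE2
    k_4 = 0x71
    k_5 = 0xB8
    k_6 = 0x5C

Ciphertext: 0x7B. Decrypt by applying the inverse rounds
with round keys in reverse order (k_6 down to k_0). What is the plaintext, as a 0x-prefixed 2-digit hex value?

0x34

s_0 = ciphertext = 0x7B
s_1 = InvRound(s_0, k_6) = 0x36
s_2 = InvRound(s_1, k_5) = 0xDE
s_3 = InvRound(s_2, k_4) = 0x66
s_4 = InvRound(s_3, k_3) = 0xF3
s_5 = InvRound(s_4, k_2) = 0x59
s_6 = InvRound(s_5, k_1) = 0x04
s_7 = InvRound(s_6, k_0) = 0x34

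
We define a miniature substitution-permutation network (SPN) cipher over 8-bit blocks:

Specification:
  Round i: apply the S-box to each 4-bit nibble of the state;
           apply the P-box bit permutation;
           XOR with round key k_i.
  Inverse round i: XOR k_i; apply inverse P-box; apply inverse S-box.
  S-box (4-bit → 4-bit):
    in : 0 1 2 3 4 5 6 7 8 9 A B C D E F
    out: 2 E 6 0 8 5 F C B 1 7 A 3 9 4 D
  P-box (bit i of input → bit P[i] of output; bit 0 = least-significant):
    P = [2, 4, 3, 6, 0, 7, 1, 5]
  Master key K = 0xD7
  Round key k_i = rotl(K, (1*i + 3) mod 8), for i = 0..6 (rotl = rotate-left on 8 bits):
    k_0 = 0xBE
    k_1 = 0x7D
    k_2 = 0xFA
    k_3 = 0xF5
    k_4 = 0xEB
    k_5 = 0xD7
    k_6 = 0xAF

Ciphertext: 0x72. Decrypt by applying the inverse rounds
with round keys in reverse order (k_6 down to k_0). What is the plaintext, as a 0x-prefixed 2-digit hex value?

s_0 = ciphertext = 0x72
s_1 = InvRound(s_0, k_6) = 0xC6
s_2 = InvRound(s_1, k_5) = 0x90
s_3 = InvRound(s_2, k_4) = 0xF1
s_4 = InvRound(s_3, k_3) = 0x39
s_5 = InvRound(s_4, k_2) = 0xA4
s_6 = InvRound(s_5, k_1) = 0xC1
s_7 = InvRound(s_6, k_0) = 0xF6

0xF6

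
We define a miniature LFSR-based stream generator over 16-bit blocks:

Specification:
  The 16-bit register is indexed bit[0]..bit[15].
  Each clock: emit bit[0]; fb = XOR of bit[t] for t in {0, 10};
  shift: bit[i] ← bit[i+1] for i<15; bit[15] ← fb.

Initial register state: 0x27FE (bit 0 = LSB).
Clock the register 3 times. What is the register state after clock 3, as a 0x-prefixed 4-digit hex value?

reg_0 = 0x27FE
clock 1: out=0, reg = 0x93FF
clock 2: out=1, reg = 0xC9FF
clock 3: out=1, reg = 0xE4FF

0xE4FF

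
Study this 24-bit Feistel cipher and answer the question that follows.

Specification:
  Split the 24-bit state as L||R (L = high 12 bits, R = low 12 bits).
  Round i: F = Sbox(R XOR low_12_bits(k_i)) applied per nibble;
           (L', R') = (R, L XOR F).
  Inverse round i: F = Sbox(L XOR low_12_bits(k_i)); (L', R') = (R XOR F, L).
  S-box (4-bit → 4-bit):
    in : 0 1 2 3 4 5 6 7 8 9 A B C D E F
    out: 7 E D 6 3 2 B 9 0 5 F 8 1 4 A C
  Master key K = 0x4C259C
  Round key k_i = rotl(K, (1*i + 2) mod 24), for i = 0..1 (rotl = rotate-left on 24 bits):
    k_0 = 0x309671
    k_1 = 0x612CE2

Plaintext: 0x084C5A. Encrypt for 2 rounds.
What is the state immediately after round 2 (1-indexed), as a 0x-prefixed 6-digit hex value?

0xF5CAD0

s_0 = plaintext = 0x084C5A
s_1 = Round(s_0, k_0) = 0xC5AF5C
s_2 = Round(s_1, k_1) = 0xF5CAD0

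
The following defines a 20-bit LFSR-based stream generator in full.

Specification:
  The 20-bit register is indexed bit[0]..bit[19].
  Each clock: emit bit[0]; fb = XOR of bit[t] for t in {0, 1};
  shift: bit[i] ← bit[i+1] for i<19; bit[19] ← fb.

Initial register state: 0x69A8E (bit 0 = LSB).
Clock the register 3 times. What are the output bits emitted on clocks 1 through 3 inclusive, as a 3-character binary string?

reg_0 = 0x69A8E
clock 1: out=0, reg = 0xB4D47
clock 2: out=1, reg = 0x5A6A3
clock 3: out=1, reg = 0x2D351

011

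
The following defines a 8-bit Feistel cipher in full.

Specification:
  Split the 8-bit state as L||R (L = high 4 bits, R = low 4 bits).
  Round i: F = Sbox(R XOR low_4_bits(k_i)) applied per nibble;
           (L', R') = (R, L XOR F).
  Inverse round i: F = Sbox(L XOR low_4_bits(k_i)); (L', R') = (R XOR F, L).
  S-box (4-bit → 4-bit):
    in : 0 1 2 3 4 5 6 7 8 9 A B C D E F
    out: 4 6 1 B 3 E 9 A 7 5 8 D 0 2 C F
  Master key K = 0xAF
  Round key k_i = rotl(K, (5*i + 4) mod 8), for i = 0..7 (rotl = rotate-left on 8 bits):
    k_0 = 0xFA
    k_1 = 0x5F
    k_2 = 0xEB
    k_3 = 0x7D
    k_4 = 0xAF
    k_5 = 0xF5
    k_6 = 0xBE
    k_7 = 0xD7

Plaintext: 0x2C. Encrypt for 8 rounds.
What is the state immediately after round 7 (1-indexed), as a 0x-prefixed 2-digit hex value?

0x71

s_0 = plaintext = 0x2C
s_1 = Round(s_0, k_0) = 0xCB
s_2 = Round(s_1, k_1) = 0xBF
s_3 = Round(s_2, k_2) = 0xF8
s_4 = Round(s_3, k_3) = 0x81
s_5 = Round(s_4, k_4) = 0x14
s_6 = Round(s_5, k_5) = 0x47
s_7 = Round(s_6, k_6) = 0x71
s_8 = Round(s_7, k_7) = 0x1E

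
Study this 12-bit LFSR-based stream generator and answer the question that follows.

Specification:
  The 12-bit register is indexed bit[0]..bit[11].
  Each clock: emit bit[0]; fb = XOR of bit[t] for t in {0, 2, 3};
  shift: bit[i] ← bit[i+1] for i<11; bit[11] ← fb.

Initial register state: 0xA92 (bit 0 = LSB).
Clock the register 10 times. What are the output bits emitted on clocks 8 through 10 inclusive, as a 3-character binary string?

101

reg_0 = 0xA92
clock 1: out=0, reg = 0x549
clock 2: out=1, reg = 0x2A4
clock 3: out=0, reg = 0x952
clock 4: out=0, reg = 0x4A9
clock 5: out=1, reg = 0x254
clock 6: out=0, reg = 0x92A
clock 7: out=0, reg = 0xC95
clock 8: out=1, reg = 0x64A
clock 9: out=0, reg = 0xB25
clock 10: out=1, reg = 0x592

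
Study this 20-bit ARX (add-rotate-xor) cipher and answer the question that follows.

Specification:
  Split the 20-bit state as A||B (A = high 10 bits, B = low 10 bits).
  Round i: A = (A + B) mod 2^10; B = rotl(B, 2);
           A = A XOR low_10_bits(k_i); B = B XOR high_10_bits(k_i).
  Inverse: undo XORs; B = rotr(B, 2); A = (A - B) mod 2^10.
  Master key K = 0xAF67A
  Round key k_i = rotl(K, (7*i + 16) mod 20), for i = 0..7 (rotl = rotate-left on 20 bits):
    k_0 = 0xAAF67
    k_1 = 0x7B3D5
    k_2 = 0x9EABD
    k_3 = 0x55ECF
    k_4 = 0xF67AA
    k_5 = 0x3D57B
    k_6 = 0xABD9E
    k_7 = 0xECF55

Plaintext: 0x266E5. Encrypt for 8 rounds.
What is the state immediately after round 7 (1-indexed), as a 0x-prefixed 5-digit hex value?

0xD96B6

s_0 = plaintext = 0x266E5
s_1 = Round(s_0, k_0) = 0x0653D
s_2 = Round(s_1, k_1) = 0xA0D19
s_3 = Round(s_2, k_2) = 0x4861F
s_4 = Round(s_3, k_3) = 0x63D29
s_5 = Round(s_4, k_4) = 0x44B7C
s_6 = Round(s_5, k_5) = 0x7D506
s_7 = Round(s_6, k_6) = 0xD96B6
s_8 = Round(s_7, k_7) = 0x53969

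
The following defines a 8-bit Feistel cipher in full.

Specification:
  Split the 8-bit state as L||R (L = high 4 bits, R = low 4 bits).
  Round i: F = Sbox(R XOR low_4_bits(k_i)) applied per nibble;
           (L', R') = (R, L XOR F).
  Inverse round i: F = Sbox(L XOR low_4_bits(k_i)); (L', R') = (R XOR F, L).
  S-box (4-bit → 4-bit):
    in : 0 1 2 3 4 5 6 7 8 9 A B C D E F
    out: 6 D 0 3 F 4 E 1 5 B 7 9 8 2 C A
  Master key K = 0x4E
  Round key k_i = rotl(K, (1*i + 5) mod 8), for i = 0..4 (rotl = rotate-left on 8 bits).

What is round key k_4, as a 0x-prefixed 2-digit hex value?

K = 0x4E
k_0 = rotl(K, (1*0+5) mod 8) = rotl(K, 5) = 0xC9
k_1 = rotl(K, (1*1+5) mod 8) = rotl(K, 6) = 0x93
k_2 = rotl(K, (1*2+5) mod 8) = rotl(K, 7) = 0x27
k_3 = rotl(K, (1*3+5) mod 8) = rotl(K, 0) = 0x4E
k_4 = rotl(K, (1*4+5) mod 8) = rotl(K, 1) = 0x9C

0x9C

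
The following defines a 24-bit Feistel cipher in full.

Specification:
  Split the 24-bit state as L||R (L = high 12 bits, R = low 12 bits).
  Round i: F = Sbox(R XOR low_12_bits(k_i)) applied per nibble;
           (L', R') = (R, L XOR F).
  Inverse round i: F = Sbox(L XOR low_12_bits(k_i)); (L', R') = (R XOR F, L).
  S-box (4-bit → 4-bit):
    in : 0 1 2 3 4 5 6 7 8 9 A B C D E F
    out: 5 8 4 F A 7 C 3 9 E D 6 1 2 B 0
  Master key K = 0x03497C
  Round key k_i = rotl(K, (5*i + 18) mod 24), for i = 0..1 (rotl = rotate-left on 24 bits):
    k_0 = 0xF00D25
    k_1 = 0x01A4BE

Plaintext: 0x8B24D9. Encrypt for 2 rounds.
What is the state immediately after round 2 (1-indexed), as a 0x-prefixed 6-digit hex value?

0x6B308B

s_0 = plaintext = 0x8B24D9
s_1 = Round(s_0, k_0) = 0x4D96B3
s_2 = Round(s_1, k_1) = 0x6B308B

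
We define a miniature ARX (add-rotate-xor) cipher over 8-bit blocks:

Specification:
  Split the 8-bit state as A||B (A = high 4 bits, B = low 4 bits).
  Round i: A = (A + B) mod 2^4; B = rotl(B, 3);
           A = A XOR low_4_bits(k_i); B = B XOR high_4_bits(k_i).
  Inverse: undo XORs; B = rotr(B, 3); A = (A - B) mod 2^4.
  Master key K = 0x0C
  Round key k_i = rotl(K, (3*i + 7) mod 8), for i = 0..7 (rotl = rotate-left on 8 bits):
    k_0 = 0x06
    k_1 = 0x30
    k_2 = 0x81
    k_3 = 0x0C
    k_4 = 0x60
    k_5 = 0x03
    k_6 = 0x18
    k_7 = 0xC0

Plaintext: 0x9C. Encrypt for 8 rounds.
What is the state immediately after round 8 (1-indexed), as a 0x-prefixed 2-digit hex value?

s_0 = plaintext = 0x9C
s_1 = Round(s_0, k_0) = 0x36
s_2 = Round(s_1, k_1) = 0x90
s_3 = Round(s_2, k_2) = 0x88
s_4 = Round(s_3, k_3) = 0xC4
s_5 = Round(s_4, k_4) = 0x04
s_6 = Round(s_5, k_5) = 0x72
s_7 = Round(s_6, k_6) = 0x10
s_8 = Round(s_7, k_7) = 0x1C

0x1C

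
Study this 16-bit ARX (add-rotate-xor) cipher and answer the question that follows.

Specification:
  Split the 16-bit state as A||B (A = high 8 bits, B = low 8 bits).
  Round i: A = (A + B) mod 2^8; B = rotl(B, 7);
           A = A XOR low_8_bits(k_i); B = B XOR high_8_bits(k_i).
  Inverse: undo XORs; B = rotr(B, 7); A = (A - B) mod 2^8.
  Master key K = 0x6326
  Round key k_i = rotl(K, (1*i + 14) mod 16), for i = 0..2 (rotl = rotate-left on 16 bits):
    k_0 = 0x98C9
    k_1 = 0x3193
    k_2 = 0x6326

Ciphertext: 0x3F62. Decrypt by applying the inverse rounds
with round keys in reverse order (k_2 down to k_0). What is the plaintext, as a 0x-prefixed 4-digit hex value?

s_0 = ciphertext = 0x3F62
s_1 = InvRound(s_0, k_2) = 0x1702
s_2 = InvRound(s_1, k_1) = 0x1E66
s_3 = InvRound(s_2, k_0) = 0xDAFD

0xDAFD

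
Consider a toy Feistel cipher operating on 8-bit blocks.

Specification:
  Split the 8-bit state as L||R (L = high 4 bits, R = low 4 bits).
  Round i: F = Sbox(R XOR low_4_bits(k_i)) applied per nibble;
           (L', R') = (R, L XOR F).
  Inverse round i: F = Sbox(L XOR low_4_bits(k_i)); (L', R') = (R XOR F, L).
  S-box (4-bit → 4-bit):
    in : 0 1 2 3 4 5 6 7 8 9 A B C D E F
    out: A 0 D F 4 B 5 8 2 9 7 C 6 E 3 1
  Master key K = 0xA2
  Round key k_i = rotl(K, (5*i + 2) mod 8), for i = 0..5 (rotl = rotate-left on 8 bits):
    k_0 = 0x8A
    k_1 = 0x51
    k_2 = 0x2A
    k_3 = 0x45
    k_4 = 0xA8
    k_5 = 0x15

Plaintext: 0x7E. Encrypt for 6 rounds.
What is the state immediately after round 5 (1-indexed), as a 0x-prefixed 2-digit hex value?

0x2D

s_0 = plaintext = 0x7E
s_1 = Round(s_0, k_0) = 0xE3
s_2 = Round(s_1, k_1) = 0x33
s_3 = Round(s_2, k_2) = 0x3A
s_4 = Round(s_3, k_3) = 0xA2
s_5 = Round(s_4, k_4) = 0x2D
s_6 = Round(s_5, k_5) = 0xD0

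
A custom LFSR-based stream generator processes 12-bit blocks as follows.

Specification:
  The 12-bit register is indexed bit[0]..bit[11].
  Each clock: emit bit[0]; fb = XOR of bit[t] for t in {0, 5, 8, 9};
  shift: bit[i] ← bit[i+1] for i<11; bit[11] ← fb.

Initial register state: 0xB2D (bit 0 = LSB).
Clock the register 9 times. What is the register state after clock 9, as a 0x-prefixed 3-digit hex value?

0x455

reg_0 = 0xB2D
clock 1: out=1, reg = 0x596
clock 2: out=0, reg = 0xACB
clock 3: out=1, reg = 0x565
clock 4: out=1, reg = 0xAB2
clock 5: out=0, reg = 0x559
clock 6: out=1, reg = 0x2AC
clock 7: out=0, reg = 0x156
clock 8: out=0, reg = 0x8AB
clock 9: out=1, reg = 0x455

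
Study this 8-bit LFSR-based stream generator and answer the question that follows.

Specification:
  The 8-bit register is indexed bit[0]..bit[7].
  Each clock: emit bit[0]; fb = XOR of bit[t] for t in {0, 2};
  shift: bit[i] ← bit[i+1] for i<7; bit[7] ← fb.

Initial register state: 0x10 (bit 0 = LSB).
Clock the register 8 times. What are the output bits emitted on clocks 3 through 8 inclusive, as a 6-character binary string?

reg_0 = 0x10
clock 1: out=0, reg = 0x08
clock 2: out=0, reg = 0x04
clock 3: out=0, reg = 0x82
clock 4: out=0, reg = 0x41
clock 5: out=1, reg = 0xA0
clock 6: out=0, reg = 0x50
clock 7: out=0, reg = 0x28
clock 8: out=0, reg = 0x14

001000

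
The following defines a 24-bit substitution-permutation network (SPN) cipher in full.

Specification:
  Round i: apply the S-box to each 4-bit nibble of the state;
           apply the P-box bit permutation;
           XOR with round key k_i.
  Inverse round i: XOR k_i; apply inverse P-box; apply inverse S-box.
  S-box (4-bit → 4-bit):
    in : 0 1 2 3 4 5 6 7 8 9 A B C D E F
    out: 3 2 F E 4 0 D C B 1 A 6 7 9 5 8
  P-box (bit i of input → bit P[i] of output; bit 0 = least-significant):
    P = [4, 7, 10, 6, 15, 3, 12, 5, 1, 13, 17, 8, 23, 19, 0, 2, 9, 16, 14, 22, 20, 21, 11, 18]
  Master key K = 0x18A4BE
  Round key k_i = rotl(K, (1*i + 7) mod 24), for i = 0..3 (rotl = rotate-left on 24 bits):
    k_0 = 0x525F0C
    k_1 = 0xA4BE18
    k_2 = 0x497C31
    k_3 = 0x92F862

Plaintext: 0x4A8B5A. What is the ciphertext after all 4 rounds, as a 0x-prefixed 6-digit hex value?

0xBDED5E

s_0 = plaintext = 0x4A8B5A
s_1 = Round(s_0, k_0) = 0x9977C8
s_2 = Round(s_1, k_1) = 0xB62DC5
s_3 = Round(s_2, k_2) = 0xA1A73E
s_4 = Round(s_3, k_3) = 0xBDED5E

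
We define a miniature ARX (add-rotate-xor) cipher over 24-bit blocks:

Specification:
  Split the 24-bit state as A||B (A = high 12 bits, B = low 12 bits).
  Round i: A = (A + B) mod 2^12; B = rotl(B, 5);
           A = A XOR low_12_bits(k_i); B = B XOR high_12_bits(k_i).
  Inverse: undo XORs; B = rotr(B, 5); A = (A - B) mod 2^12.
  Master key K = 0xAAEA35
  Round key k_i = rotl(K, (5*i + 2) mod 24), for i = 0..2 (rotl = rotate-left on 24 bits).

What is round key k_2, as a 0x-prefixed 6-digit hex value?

0xA35AAE

K = 0xAAEA35
k_0 = rotl(K, (5*0+2) mod 24) = rotl(K, 2) = 0xABA8D6
k_1 = rotl(K, (5*1+2) mod 24) = rotl(K, 7) = 0x751AD5
k_2 = rotl(K, (5*2+2) mod 24) = rotl(K, 12) = 0xA35AAE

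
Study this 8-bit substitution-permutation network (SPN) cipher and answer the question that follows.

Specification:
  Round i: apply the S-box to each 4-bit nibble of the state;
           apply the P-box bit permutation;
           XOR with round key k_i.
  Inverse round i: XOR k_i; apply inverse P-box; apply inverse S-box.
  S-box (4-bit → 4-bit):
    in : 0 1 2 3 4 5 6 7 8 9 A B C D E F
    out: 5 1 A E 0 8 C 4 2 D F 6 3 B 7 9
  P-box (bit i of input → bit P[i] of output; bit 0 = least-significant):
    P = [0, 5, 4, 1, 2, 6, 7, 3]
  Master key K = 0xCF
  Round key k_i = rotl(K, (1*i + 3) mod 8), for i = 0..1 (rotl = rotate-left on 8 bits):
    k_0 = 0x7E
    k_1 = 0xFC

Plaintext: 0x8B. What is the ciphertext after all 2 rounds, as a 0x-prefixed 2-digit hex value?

s_0 = plaintext = 0x8B
s_1 = Round(s_0, k_0) = 0x0E
s_2 = Round(s_1, k_1) = 0x49

0x49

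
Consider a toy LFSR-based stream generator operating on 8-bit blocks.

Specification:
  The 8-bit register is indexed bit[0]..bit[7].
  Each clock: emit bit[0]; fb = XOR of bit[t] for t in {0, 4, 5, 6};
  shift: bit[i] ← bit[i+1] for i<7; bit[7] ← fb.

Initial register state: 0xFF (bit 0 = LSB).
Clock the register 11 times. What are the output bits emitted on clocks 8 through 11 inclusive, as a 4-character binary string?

reg_0 = 0xFF
clock 1: out=1, reg = 0x7F
clock 2: out=1, reg = 0x3F
clock 3: out=1, reg = 0x9F
clock 4: out=1, reg = 0x4F
clock 5: out=1, reg = 0x27
clock 6: out=1, reg = 0x13
clock 7: out=1, reg = 0x09
clock 8: out=1, reg = 0x84
clock 9: out=0, reg = 0x42
clock 10: out=0, reg = 0xA1
clock 11: out=1, reg = 0x50

1001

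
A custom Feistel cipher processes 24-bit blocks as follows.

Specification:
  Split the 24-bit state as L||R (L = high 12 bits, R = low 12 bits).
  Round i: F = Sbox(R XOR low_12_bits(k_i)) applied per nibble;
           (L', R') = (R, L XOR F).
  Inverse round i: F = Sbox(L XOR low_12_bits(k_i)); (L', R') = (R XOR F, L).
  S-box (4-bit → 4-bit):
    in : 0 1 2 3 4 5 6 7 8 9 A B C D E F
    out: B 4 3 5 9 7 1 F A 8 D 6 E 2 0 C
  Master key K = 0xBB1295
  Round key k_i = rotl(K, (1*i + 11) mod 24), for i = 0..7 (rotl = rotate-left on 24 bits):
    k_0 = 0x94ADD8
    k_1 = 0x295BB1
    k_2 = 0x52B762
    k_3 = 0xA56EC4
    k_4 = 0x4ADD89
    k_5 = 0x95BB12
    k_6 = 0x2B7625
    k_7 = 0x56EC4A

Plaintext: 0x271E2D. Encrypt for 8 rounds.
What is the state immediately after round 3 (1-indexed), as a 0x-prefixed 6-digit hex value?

s_0 = plaintext = 0x271E2D
s_1 = Round(s_0, k_0) = 0xE2D7B6
s_2 = Round(s_1, k_1) = 0x7B6092
s_3 = Round(s_2, k_2) = 0x09287D
s_4 = Round(s_3, k_3) = 0x87D1FA
s_5 = Round(s_4, k_4) = 0x1FA688
s_6 = Round(s_5, k_5) = 0x688377
s_7 = Round(s_6, k_6) = 0x3771FB
s_8 = Round(s_7, k_7) = 0x1FB113

0x09287D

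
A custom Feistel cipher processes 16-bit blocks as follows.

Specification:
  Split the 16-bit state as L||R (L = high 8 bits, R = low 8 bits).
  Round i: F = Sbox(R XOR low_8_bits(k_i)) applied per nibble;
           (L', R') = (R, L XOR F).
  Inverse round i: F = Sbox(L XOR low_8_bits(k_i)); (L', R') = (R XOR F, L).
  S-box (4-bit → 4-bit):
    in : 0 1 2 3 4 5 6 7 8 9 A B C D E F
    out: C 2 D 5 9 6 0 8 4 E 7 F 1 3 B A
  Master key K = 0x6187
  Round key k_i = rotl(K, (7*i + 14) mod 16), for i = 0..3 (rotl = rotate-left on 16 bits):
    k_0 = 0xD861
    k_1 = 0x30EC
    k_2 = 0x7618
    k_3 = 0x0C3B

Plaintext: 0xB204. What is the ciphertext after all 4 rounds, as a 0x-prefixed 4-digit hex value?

s_0 = plaintext = 0xB204
s_1 = Round(s_0, k_0) = 0x04B4
s_2 = Round(s_1, k_1) = 0xB460
s_3 = Round(s_2, k_2) = 0x6030
s_4 = Round(s_3, k_3) = 0x30AF

0x30AF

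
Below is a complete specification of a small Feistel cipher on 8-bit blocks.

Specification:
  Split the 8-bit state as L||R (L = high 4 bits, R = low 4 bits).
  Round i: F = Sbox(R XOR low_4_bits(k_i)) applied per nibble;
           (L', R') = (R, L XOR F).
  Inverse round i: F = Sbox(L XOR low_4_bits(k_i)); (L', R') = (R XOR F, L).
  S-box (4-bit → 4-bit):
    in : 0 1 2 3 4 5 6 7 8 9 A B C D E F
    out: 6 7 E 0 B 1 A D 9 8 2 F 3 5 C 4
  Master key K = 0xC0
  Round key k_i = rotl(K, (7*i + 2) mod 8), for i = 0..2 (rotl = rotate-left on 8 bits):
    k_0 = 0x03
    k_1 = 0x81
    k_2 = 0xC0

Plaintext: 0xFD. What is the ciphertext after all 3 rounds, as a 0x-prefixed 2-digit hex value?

0x33

s_0 = plaintext = 0xFD
s_1 = Round(s_0, k_0) = 0xD3
s_2 = Round(s_1, k_1) = 0x33
s_3 = Round(s_2, k_2) = 0x33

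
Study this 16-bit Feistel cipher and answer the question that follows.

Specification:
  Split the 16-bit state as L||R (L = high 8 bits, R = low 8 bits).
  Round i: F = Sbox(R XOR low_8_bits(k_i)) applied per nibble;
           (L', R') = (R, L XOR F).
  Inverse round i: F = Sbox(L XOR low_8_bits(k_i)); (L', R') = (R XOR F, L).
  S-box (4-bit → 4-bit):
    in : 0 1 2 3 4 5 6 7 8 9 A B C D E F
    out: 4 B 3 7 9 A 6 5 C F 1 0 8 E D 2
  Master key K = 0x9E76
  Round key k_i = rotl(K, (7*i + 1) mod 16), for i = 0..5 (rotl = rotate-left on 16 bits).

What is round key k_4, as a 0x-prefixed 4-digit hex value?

0xD3CE

K = 0x9E76
k_0 = rotl(K, (7*0+1) mod 16) = rotl(K, 1) = 0x3CED
k_1 = rotl(K, (7*1+1) mod 16) = rotl(K, 8) = 0x769E
k_2 = rotl(K, (7*2+1) mod 16) = rotl(K, 15) = 0x4F3B
k_3 = rotl(K, (7*3+1) mod 16) = rotl(K, 6) = 0x9DA7
k_4 = rotl(K, (7*4+1) mod 16) = rotl(K, 13) = 0xD3CE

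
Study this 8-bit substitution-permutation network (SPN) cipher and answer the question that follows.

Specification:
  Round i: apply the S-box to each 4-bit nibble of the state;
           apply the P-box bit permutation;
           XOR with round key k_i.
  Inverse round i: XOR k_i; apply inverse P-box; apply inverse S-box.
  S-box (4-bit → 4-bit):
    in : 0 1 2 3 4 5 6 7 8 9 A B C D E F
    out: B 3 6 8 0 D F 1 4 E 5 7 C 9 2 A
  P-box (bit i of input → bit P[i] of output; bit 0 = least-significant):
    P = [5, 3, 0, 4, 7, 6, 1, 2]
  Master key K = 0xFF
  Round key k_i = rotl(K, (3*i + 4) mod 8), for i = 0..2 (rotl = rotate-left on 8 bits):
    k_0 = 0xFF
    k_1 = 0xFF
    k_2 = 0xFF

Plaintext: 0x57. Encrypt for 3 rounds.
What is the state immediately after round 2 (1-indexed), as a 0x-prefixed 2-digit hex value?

s_0 = plaintext = 0x57
s_1 = Round(s_0, k_0) = 0x59
s_2 = Round(s_1, k_1) = 0x60
s_3 = Round(s_2, k_2) = 0x01

0x60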